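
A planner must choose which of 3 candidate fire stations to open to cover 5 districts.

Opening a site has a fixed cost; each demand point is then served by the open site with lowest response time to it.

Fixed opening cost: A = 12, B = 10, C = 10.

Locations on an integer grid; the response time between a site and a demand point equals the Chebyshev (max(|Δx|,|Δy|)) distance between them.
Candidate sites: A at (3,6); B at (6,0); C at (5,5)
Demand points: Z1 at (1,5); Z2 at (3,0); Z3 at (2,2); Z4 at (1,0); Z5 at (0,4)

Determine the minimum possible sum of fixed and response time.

32

Open {C}: assign each demand point to its cheapest open site.
  Z1→C 4, Z2→C 5, Z3→C 3, Z4→C 5, Z5→C 5
  response time 22, fixed 10 → total 32.
Compare {A}: response time 21 + fixed 12 = 33.
Compare {B}: response time 23 + fixed 10 = 33.
Compare {A, B}: response time 17 + fixed 22 = 39.
All other subsets cost ≥ 33. Minimum total cost: 32.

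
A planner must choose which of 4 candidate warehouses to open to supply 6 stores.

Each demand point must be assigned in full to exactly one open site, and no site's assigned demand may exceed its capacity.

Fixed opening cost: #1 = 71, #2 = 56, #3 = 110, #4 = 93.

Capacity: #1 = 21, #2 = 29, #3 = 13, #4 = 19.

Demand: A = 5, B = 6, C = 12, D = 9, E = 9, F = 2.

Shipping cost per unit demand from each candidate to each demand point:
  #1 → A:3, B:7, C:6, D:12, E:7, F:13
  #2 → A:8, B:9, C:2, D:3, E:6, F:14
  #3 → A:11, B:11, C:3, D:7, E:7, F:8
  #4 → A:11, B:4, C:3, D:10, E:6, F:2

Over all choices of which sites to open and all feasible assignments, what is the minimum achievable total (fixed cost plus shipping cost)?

Open {#2, #4}; cheapest assignment that respects the capacities:
  #2 (cap 29, load 26): A, C, D — cost 5×8 + 12×2 + 9×3 = 91
  #4 (cap 19, load 17): B, E, F — cost 6×4 + 9×6 + 2×2 = 82
  Shipping 173, fixed 149 → total 322.
  Any other capacity-feasible assignment to {#2, #4} ships for at least 173.
Compare {#1, #2}: its best feasible assignment gives total 326.
Compare {#1, #2, #4}: its best feasible assignment gives total 368.
Every other set of open sites that can feasibly serve all demand totals ≥ 326 even under its best assignment. Minimum: 322.

322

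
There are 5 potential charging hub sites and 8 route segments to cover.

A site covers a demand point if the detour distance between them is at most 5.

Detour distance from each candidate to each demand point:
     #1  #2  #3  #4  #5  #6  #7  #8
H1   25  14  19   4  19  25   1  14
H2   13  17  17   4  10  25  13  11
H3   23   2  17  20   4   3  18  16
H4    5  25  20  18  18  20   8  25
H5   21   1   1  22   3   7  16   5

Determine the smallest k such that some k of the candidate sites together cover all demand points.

4

Coverage sets (demand points within 5 of each site):
  H1: {#4, #7}
  H2: {#4}
  H3: {#2, #5, #6}
  H4: {#1}
  H5: {#2, #3, #5, #8}
No 3 sites suffice: every size-3 union leaves at least one demand point uncovered.
But {H1, H3, H4, H5} covers everything, so the minimum is 4.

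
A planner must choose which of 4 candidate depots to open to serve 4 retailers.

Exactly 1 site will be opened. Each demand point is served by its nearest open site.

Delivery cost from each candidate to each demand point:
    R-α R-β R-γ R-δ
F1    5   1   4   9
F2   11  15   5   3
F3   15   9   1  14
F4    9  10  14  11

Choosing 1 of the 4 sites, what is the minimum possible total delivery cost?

Open {F1}.
  R-α→F1 5, R-β→F1 1, R-γ→F1 4, R-δ→F1 9  ⇒ total 19.
Compare {F2}: total 34.
Compare {F3}: total 39.
No size-1 selection does better; minimum is 19.

19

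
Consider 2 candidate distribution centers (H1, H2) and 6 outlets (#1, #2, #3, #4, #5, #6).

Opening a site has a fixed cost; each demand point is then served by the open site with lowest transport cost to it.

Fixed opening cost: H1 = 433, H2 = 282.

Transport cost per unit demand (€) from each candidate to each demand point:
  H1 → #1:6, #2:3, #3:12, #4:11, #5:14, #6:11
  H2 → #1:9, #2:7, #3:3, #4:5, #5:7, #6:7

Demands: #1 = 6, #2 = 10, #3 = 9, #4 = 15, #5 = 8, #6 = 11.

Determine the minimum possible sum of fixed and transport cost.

Open {H2}: assign each demand point to its cheapest open site.
  #1→H2 6×9=54, #2→H2 10×7=70, #3→H2 9×3=27, #4→H2 15×5=75, #5→H2 8×7=56, #6→H2 11×7=77
  transport cost 359, fixed 282 → total 641.
Compare {H1}: transport cost 572 + fixed 433 = 1005.
Compare {H1, H2}: transport cost 301 + fixed 715 = 1016.

641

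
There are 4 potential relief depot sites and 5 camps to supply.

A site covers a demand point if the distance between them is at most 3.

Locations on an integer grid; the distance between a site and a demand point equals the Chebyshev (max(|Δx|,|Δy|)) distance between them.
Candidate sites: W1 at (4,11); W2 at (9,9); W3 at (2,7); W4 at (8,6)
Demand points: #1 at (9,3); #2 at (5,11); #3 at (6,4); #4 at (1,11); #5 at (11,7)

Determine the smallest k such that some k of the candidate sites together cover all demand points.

Coverage sets (demand points within 3 of each site):
  W1: {#2, #4}
  W2: {#5}
  W3: {}
  W4: {#1, #3, #5}
No single site covers all 5 demand points.
But {W1, W4} covers everything, so the minimum is 2.

2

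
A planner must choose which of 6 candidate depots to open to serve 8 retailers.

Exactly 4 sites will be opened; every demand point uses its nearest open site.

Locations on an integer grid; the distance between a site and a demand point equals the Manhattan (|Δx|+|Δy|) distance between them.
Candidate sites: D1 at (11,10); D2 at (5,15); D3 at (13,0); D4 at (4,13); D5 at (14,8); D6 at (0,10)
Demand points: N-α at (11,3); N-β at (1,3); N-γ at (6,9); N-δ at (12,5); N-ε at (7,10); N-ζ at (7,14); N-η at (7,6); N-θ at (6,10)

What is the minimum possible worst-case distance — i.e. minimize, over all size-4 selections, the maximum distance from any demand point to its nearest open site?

Open {D1, D2, D3, D6}.
  Farthest demand point is N-β at distance 8 (to D6); all others are ≤ 8.
With {D1, D2, D4, D6} the worst case is 8.
With {D1, D2, D5, D6} the worst case is 8.
No size-4 selection achieves below 8.

8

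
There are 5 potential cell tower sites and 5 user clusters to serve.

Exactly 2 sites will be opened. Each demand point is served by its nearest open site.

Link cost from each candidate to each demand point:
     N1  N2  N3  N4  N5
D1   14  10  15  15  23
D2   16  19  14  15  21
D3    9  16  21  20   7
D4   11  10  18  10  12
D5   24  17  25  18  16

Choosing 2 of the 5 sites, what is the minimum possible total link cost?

Open {D3, D4}.
  N1→D3 9, N2→D4 10, N3→D4 18, N4→D4 10, N5→D3 7  ⇒ total 54.
Compare {D1, D3}: total 56.
Compare {D2, D4}: total 57.
No size-2 selection does better; minimum is 54.

54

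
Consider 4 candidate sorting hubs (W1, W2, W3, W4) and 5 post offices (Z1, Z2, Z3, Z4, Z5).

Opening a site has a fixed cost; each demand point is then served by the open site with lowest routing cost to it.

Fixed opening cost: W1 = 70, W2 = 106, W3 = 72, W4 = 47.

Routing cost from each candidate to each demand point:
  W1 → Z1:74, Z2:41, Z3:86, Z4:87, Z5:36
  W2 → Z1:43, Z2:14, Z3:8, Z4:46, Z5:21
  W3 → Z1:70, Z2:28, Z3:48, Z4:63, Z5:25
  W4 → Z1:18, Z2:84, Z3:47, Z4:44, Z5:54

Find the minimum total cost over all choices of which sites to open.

238

Open {W2}: assign each demand point to its cheapest open site.
  Z1→W2 43, Z2→W2 14, Z3→W2 8, Z4→W2 46, Z5→W2 21
  routing cost 132, fixed 106 → total 238.
Compare {W2, W4}: routing cost 105 + fixed 153 = 258.
Compare {W3, W4}: routing cost 162 + fixed 119 = 281.
Compare {W4}: routing cost 247 + fixed 47 = 294.
All other subsets cost ≥ 258. Minimum total cost: 238.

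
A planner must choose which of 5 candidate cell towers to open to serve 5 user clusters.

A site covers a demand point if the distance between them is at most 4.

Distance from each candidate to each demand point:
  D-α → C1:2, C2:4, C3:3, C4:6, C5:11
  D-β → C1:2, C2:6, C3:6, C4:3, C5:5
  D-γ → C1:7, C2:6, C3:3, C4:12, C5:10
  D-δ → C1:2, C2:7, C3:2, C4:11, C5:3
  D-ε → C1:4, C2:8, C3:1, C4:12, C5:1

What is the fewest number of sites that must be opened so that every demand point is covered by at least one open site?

3

Coverage sets (demand points within 4 of each site):
  D-α: {C1, C2, C3}
  D-β: {C1, C4}
  D-γ: {C3}
  D-δ: {C1, C3, C5}
  D-ε: {C1, C3, C5}
No 2 sites suffice: every size-2 union leaves at least one demand point uncovered.
But {D-α, D-β, D-δ} covers everything, so the minimum is 3.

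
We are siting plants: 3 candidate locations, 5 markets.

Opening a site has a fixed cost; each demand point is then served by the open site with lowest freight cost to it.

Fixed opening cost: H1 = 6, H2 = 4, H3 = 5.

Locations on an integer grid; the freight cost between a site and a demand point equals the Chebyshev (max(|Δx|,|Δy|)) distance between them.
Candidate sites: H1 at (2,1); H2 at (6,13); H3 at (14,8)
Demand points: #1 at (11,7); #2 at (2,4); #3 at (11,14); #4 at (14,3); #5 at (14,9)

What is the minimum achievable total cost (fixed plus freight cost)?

29

Open {H1, H3}: assign each demand point to its cheapest open site.
  #1→H3 3, #2→H1 3, #3→H3 6, #4→H3 5, #5→H3 1
  freight cost 18, fixed 11 → total 29.
Compare {H3}: freight cost 27 + fixed 5 = 32.
Compare {H2, H3}: freight cost 23 + fixed 9 = 32.
Compare {H1, H2, H3}: freight cost 17 + fixed 15 = 32.
All other subsets cost ≥ 32. Minimum total cost: 29.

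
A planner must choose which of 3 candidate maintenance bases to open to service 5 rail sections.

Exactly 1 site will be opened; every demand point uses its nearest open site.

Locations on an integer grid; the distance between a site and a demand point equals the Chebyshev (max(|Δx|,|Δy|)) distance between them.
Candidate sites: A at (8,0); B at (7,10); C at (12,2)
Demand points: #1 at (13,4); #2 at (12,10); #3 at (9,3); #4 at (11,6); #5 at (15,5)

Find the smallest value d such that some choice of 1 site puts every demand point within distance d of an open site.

Open {B}.
  Farthest demand point is #5 at distance 8 (to B); all others are ≤ 8.
With {C} the worst case is 8.
With {A} the worst case is 10.
No size-1 selection achieves below 8.

8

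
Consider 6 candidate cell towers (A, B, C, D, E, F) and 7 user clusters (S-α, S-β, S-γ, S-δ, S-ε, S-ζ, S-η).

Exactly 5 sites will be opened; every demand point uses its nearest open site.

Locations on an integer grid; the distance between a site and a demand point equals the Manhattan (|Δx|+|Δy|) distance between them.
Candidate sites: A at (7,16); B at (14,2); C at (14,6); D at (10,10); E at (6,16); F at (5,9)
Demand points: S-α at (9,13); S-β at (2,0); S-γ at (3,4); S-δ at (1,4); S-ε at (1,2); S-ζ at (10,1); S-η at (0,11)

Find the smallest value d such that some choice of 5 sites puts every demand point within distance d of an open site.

12

Open {A, B, C, D, F}.
  Farthest demand point is S-β at distance 12 (to F); all others are ≤ 12.
With {A, B, C, E, F} the worst case is 12.
With {A, B, D, E, F} the worst case is 12.
No size-5 selection achieves below 12.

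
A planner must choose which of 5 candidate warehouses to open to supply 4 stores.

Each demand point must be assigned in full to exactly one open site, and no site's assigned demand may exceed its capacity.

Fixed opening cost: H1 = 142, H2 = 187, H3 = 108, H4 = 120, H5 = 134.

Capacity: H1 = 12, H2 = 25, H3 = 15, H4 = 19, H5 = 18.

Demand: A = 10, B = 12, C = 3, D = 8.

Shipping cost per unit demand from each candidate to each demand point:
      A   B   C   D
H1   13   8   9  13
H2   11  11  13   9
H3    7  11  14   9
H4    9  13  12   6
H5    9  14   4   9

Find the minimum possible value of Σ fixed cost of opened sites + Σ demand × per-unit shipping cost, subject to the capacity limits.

Open {H3, H4}; cheapest assignment that respects the capacities:
  H3 (cap 15, load 15): B, C — cost 12×11 + 3×14 = 174
  H4 (cap 19, load 18): A, D — cost 10×9 + 8×6 = 138
  Shipping 312, fixed 228 → total 540.
  Any other capacity-feasible assignment to {H3, H4} ships for at least 312.
Compare {H4, H5}: its best feasible assignment gives total 572.
Compare {H3, H5}: its best feasible assignment gives total 578.
Every other set of open sites that can feasibly serve all demand totals ≥ 572 even under its best assignment. Minimum: 540.

540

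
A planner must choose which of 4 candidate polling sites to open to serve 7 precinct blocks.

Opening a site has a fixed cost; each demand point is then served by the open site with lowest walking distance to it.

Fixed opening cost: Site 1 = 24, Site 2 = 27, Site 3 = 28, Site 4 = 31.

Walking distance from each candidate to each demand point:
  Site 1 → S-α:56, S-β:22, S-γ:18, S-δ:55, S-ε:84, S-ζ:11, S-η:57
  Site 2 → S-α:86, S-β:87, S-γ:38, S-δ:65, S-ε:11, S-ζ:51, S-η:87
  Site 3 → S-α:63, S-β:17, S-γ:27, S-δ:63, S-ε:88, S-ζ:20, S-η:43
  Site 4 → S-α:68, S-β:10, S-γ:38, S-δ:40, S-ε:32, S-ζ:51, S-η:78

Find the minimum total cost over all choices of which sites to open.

279

Open {Site 1, Site 4}: assign each demand point to its cheapest open site.
  S-α→Site 1 56, S-β→Site 4 10, S-γ→Site 1 18, S-δ→Site 4 40, S-ε→Site 4 32, S-ζ→Site 1 11, S-η→Site 1 57
  walking distance 224, fixed 55 → total 279.
Compare {Site 1, Site 2}: walking distance 230 + fixed 51 = 281.
Compare {Site 1, Site 2, Site 4}: walking distance 203 + fixed 82 = 285.
Compare {Site 1, Site 2, Site 3}: walking distance 211 + fixed 79 = 290.
All other subsets cost ≥ 281. Minimum total cost: 279.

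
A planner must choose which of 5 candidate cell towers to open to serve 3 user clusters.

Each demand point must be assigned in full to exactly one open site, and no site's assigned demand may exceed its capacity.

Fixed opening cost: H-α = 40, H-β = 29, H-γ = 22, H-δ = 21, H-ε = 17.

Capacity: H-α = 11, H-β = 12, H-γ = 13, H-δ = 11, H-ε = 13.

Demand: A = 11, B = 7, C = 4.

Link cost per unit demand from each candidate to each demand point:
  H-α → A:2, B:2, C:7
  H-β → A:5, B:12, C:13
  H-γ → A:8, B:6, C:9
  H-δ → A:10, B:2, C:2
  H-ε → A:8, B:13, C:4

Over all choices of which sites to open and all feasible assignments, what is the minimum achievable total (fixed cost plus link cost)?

105

Open {H-α, H-δ}; cheapest assignment that respects the capacities:
  H-α (cap 11, load 11): A — cost 11×2 = 22
  H-δ (cap 11, load 11): B, C — cost 7×2 + 4×2 = 22
  Shipping 44, fixed 61 → total 105.
  Any other capacity-feasible assignment to {H-α, H-δ} ships for at least 44.
Compare {H-α, H-δ, H-ε}: its best feasible assignment gives total 122.
Compare {H-β, H-δ}: its best feasible assignment gives total 127.
Every other set of open sites that can feasibly serve all demand totals ≥ 122 even under its best assignment. Minimum: 105.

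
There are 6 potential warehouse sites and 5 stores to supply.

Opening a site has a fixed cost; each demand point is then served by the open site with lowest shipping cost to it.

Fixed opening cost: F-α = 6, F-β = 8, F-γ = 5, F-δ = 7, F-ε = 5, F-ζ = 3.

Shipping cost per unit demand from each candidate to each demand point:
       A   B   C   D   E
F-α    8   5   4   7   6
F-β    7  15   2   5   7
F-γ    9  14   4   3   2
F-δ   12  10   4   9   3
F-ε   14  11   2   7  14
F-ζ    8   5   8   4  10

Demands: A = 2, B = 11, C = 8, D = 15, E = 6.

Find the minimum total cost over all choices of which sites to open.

Open {F-γ, F-ε, F-ζ}: assign each demand point to its cheapest open site.
  A→F-ζ 2×8=16, B→F-ζ 11×5=55, C→F-ε 8×2=16, D→F-γ 15×3=45, E→F-γ 6×2=12
  shipping cost 144, fixed 13 → total 157.
Compare {F-β, F-γ, F-ζ}: shipping cost 142 + fixed 16 = 158.
Compare {F-α, F-γ, F-ε}: shipping cost 144 + fixed 16 = 160.
Compare {F-α, F-β, F-γ}: shipping cost 142 + fixed 19 = 161.
All other subsets cost ≥ 158. Minimum total cost: 157.

157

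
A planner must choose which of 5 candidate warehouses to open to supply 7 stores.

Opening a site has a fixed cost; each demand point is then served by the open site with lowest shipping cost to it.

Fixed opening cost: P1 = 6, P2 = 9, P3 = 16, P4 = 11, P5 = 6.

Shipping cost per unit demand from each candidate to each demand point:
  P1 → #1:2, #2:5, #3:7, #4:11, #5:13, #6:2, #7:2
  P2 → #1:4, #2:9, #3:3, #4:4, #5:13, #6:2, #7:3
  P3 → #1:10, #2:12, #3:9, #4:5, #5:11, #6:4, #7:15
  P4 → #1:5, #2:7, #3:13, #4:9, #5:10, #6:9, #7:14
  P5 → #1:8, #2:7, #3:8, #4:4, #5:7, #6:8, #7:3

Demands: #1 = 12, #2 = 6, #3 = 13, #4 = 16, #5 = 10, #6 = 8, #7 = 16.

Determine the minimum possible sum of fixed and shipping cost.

296

Open {P1, P2, P5}: assign each demand point to its cheapest open site.
  #1→P1 12×2=24, #2→P1 6×5=30, #3→P2 13×3=39, #4→P2 16×4=64, #5→P5 10×7=70, #6→P1 8×2=16, #7→P1 16×2=32
  shipping cost 275, fixed 21 → total 296.
Compare {P1, P2, P4, P5}: shipping cost 275 + fixed 32 = 307.
Compare {P1, P2, P3, P5}: shipping cost 275 + fixed 37 = 312.
Compare {P1, P2, P3, P4, P5}: shipping cost 275 + fixed 48 = 323.
All other subsets cost ≥ 307. Minimum total cost: 296.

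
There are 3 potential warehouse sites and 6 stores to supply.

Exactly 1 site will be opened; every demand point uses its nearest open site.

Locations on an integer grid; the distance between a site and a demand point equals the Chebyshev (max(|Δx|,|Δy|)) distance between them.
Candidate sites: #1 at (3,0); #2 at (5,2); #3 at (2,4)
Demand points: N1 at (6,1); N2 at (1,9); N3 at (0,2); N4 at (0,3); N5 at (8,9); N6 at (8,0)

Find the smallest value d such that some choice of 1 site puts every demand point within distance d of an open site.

Open {#3}.
  Farthest demand point is N5 at distance 6 (to #3); all others are ≤ 6.
With {#2} the worst case is 7.
With {#1} the worst case is 9.
No size-1 selection achieves below 6.

6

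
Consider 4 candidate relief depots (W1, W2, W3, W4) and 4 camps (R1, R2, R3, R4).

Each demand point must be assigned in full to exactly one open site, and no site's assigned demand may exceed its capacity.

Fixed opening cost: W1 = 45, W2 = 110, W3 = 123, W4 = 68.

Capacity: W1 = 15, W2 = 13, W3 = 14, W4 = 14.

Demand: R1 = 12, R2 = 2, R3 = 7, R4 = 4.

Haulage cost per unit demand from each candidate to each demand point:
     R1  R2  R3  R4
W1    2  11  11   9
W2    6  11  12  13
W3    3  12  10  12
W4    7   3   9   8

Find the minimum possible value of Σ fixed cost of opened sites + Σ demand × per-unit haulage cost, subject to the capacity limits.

238

Open {W1, W4}; cheapest assignment that respects the capacities:
  W1 (cap 15, load 12): R1 — cost 12×2 = 24
  W4 (cap 14, load 13): R2, R3, R4 — cost 2×3 + 7×9 + 4×8 = 101
  Shipping 125, fixed 113 → total 238.
  Any other capacity-feasible assignment to {W1, W4} ships for at least 125.
Compare {W3, W4}: its best feasible assignment gives total 328.
Compare {W1, W3}: its best feasible assignment gives total 332.
Every other set of open sites that can feasibly serve all demand totals ≥ 328 even under its best assignment. Minimum: 238.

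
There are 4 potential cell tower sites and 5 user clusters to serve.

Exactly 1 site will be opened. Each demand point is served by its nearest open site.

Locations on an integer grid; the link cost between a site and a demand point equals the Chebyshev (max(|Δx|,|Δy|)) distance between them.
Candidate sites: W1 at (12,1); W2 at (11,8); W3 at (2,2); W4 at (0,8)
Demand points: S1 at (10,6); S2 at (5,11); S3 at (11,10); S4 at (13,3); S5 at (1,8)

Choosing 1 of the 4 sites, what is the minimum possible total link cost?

25

Open {W2}.
  S1→W2 2, S2→W2 6, S3→W2 2, S4→W2 5, S5→W2 10  ⇒ total 25.
Compare {W1}: total 37.
Compare {W4}: total 40.
No size-1 selection does better; minimum is 25.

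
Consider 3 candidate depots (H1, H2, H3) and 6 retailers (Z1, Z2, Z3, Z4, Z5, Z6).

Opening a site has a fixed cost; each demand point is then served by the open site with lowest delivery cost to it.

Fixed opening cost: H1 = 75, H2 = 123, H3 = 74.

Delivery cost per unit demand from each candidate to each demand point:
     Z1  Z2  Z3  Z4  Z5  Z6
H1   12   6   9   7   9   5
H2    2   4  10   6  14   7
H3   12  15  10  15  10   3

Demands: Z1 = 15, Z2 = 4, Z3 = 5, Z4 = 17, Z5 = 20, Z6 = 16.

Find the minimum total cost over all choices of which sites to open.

Open {H2, H3}: assign each demand point to its cheapest open site.
  Z1→H2 15×2=30, Z2→H2 4×4=16, Z3→H2 5×10=50, Z4→H2 17×6=102, Z5→H3 20×10=200, Z6→H3 16×3=48
  delivery cost 446, fixed 197 → total 643.
Compare {H1, H2}: delivery cost 453 + fixed 198 = 651.
Compare {H1, H2, H3}: delivery cost 421 + fixed 272 = 693.
Compare {H1}: delivery cost 628 + fixed 75 = 703.
All other subsets cost ≥ 651. Minimum total cost: 643.

643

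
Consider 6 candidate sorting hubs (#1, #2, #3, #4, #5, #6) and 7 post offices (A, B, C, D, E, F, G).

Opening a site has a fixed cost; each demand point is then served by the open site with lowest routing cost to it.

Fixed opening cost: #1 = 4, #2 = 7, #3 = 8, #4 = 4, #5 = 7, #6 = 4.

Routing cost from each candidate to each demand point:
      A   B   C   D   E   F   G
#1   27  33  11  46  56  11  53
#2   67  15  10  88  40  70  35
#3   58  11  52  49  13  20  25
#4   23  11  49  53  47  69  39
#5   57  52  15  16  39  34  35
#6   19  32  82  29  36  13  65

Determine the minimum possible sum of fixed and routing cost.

129

Open {#1, #3, #5, #6}: assign each demand point to its cheapest open site.
  A→#6 19, B→#3 11, C→#1 11, D→#5 16, E→#3 13, F→#1 11, G→#3 25
  routing cost 106, fixed 23 → total 129.
Compare {#3, #5, #6}: routing cost 112 + fixed 19 = 131.
Compare {#1, #3, #5}: routing cost 114 + fixed 19 = 133.
Compare {#1, #3, #4, #5}: routing cost 110 + fixed 23 = 133.
All other subsets cost ≥ 131. Minimum total cost: 129.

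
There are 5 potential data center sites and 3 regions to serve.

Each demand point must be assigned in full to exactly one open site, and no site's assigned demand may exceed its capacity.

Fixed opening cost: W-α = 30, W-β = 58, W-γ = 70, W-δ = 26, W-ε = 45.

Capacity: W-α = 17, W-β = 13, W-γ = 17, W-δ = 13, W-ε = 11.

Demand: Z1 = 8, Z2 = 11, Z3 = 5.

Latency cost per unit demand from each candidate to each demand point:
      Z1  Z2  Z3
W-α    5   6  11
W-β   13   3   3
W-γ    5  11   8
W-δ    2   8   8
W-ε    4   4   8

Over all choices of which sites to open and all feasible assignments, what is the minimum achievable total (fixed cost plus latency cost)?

Open {W-δ, W-ε}; cheapest assignment that respects the capacities:
  W-δ (cap 13, load 13): Z1, Z3 — cost 8×2 + 5×8 = 56
  W-ε (cap 11, load 11): Z2 — cost 11×4 = 44
  Shipping 100, fixed 71 → total 171.
  Any other capacity-feasible assignment to {W-δ, W-ε} ships for at least 100.
Compare {W-β, W-δ}: its best feasible assignment gives total 173.
Compare {W-α, W-δ}: its best feasible assignment gives total 178.
Every other set of open sites that can feasibly serve all demand totals ≥ 173 even under its best assignment. Minimum: 171.

171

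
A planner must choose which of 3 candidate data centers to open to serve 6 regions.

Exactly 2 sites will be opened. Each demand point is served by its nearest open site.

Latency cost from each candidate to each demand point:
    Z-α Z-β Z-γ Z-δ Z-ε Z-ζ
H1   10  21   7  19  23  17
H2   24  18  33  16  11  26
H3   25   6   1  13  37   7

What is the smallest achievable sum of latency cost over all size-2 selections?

60

Open {H1, H3}.
  Z-α→H1 10, Z-β→H3 6, Z-γ→H3 1, Z-δ→H3 13, Z-ε→H1 23, Z-ζ→H3 7  ⇒ total 60.
Compare {H2, H3}: total 62.
Compare {H1, H2}: total 79.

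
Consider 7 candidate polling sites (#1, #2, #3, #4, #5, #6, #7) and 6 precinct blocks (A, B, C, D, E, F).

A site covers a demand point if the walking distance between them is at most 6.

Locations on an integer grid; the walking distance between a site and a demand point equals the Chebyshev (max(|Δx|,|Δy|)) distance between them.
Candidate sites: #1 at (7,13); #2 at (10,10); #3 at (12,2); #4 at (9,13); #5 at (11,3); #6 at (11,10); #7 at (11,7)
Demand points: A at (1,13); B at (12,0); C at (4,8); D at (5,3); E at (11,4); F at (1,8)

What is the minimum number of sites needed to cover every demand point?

2

Coverage sets (demand points within 6 of each site):
  #1: {A, C, F}
  #2: {C, E}
  #3: {B, E}
  #4: {C}
  #5: {B, D, E}
  #6: {E}
  #7: {D, E}
No single site covers all 6 demand points.
But {#1, #5} covers everything, so the minimum is 2.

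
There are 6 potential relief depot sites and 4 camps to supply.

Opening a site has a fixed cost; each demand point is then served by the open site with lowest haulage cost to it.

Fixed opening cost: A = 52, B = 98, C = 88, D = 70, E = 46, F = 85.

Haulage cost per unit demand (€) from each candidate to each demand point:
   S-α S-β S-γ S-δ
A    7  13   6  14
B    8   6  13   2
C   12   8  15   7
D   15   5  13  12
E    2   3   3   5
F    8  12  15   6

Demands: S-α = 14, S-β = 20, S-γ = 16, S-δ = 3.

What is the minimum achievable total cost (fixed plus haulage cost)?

Open {E}: assign each demand point to its cheapest open site.
  S-α→E 14×2=28, S-β→E 20×3=60, S-γ→E 16×3=48, S-δ→E 3×5=15
  haulage cost 151, fixed 46 → total 197.
Compare {A, E}: haulage cost 151 + fixed 98 = 249.
Compare {D, E}: haulage cost 151 + fixed 116 = 267.
Compare {E, F}: haulage cost 151 + fixed 131 = 282.
All other subsets cost ≥ 249. Minimum total cost: 197.

197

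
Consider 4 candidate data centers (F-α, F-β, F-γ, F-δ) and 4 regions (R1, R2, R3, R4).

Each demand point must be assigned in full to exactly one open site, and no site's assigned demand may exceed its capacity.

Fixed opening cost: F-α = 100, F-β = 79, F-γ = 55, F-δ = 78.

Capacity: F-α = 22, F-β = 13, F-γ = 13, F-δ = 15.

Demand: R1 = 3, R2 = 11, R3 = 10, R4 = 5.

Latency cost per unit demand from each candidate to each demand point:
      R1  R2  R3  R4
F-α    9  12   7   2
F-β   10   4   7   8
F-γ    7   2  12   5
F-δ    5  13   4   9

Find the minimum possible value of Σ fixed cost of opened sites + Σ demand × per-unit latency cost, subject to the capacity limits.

284

Open {F-α, F-γ}; cheapest assignment that respects the capacities:
  F-α (cap 22, load 18): R1, R3, R4 — cost 3×9 + 10×7 + 5×2 = 107
  F-γ (cap 13, load 11): R2 — cost 11×2 = 22
  Shipping 129, fixed 155 → total 284.
  Any other capacity-feasible assignment to {F-α, F-γ} ships for at least 129.
Compare {F-α, F-γ, F-δ}: its best feasible assignment gives total 320.
Compare {F-β, F-γ, F-δ}: its best feasible assignment gives total 329.
Every other set of open sites that can feasibly serve all demand totals ≥ 320 even under its best assignment. Minimum: 284.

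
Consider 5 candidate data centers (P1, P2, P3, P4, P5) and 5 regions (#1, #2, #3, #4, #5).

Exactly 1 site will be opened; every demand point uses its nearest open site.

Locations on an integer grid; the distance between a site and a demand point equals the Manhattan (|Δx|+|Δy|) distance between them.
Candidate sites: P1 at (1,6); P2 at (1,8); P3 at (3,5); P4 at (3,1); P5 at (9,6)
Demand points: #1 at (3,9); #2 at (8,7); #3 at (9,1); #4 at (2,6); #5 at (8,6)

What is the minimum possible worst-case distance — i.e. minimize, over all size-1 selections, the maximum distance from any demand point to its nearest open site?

9

Open {P5}.
  Farthest demand point is #1 at distance 9 (to P5); all others are ≤ 9.
With {P3} the worst case is 10.
With {P4} the worst case is 11.
No size-1 selection achieves below 9.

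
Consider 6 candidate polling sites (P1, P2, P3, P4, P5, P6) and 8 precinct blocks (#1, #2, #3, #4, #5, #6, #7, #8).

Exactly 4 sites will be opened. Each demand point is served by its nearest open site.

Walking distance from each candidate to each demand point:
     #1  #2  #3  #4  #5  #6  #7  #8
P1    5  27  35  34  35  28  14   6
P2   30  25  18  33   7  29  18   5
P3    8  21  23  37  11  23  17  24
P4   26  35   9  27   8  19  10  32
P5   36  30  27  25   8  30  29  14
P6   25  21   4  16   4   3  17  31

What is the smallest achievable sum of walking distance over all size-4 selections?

68

Open {P1, P2, P4, P6}.
  #1→P1 5, #2→P6 21, #3→P6 4, #4→P6 16, #5→P6 4, #6→P6 3, #7→P4 10, #8→P2 5  ⇒ total 68.
Compare {P1, P3, P4, P6}: total 69.
Compare {P1, P4, P5, P6}: total 69.
No size-4 selection does better; minimum is 68.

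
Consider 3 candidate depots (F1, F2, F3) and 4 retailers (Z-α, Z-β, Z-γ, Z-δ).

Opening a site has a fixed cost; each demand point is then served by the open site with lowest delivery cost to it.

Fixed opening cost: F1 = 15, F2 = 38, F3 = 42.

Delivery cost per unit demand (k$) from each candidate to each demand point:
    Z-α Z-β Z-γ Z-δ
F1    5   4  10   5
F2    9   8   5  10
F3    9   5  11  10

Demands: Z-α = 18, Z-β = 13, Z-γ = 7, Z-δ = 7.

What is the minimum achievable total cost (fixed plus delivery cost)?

Open {F1}: assign each demand point to its cheapest open site.
  Z-α→F1 18×5=90, Z-β→F1 13×4=52, Z-γ→F1 7×10=70, Z-δ→F1 7×5=35
  delivery cost 247, fixed 15 → total 262.
Compare {F1, F2}: delivery cost 212 + fixed 53 = 265.
Compare {F1, F3}: delivery cost 247 + fixed 57 = 304.
Compare {F1, F2, F3}: delivery cost 212 + fixed 95 = 307.
All other subsets cost ≥ 265. Minimum total cost: 262.

262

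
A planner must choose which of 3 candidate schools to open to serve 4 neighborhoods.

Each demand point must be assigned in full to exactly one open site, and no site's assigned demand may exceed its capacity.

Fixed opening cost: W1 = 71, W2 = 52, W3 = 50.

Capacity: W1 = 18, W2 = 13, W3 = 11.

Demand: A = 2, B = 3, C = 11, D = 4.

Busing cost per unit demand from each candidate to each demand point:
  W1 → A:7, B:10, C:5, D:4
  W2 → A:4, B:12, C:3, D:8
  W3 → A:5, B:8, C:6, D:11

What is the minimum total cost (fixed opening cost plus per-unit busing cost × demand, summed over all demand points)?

Open {W1, W2}; cheapest assignment that respects the capacities:
  W1 (cap 18, load 7): B, D — cost 3×10 + 4×4 = 46
  W2 (cap 13, load 13): A, C — cost 2×4 + 11×3 = 41
  Shipping 87, fixed 123 → total 210.
  Any other capacity-feasible assignment to {W1, W2} ships for at least 87.
Compare {W2, W3}: its best feasible assignment gives total 211.
Compare {W1, W3}: its best feasible assignment gives total 226.
Every other set of open sites that can feasibly serve all demand totals ≥ 211 even under its best assignment. Minimum: 210.

210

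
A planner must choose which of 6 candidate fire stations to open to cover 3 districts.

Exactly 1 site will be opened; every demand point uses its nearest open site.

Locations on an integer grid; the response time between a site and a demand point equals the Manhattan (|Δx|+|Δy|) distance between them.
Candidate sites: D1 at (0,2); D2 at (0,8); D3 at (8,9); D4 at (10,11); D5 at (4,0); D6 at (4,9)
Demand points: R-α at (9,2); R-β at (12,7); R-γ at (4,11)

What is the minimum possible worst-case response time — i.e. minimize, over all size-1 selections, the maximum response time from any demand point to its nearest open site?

8

Open {D3}.
  Farthest demand point is R-α at response time 8 (to D3); all others are ≤ 8.
With {D4} the worst case is 10.
With {D6} the worst case is 12.
No size-1 selection achieves below 8.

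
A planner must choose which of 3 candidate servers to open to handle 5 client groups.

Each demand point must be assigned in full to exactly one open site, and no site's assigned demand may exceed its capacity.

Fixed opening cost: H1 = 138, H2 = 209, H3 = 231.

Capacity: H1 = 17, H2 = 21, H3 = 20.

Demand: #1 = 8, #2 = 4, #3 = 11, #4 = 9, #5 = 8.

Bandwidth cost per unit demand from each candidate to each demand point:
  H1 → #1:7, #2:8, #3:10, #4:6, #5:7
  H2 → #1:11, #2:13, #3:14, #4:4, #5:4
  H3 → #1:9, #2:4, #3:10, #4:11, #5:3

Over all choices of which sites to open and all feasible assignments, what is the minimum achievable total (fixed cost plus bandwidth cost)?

Open {H2, H3}; cheapest assignment that respects the capacities:
  H2 (cap 21, load 21): #2, #4, #5 — cost 4×13 + 9×4 + 8×4 = 120
  H3 (cap 20, load 19): #1, #3 — cost 8×9 + 11×10 = 182
  Shipping 302, fixed 440 → total 742.
  Any other capacity-feasible assignment to {H2, H3} ships for at least 302.
Compare {H1, H2, H3}: its best feasible assignment gives total 828.
Every other set of open sites that can feasibly serve all demand totals ≥ 828 even under its best assignment. Minimum: 742.

742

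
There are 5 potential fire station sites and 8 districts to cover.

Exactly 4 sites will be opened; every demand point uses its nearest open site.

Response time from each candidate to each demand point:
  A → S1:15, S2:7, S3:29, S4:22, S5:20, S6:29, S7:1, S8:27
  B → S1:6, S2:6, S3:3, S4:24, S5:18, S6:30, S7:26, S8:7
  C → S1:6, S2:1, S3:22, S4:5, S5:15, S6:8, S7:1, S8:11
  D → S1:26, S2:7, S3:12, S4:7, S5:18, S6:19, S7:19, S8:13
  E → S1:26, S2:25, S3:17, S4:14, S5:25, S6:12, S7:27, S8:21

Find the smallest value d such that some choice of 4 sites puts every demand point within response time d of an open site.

Open {A, B, C, D}.
  Farthest demand point is S5 at response time 15 (to C); all others are ≤ 15.
With {A, B, C, E} the worst case is 15.
With {A, C, D, E} the worst case is 15.
No size-4 selection achieves below 15.

15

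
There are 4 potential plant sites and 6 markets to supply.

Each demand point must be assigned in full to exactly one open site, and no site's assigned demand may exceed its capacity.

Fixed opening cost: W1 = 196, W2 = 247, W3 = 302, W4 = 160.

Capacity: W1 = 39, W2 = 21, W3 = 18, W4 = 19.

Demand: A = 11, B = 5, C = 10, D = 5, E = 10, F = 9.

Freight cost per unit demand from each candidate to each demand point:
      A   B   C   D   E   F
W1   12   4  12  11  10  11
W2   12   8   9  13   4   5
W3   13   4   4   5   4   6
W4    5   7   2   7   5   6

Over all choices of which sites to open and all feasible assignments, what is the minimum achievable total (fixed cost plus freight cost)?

Open {W1, W4}; cheapest assignment that respects the capacities:
  W1 (cap 39, load 31): A, B, D, E — cost 11×12 + 5×4 + 5×11 + 10×10 = 307
  W4 (cap 19, load 19): C, F — cost 10×2 + 9×6 = 74
  Shipping 381, fixed 356 → total 737.
  Any other capacity-feasible assignment to {W1, W4} ships for at least 381.
Compare {W1, W2}: its best feasible assignment gives total 855.
Compare {W1, W2, W4}: its best feasible assignment gives total 895.
Every other set of open sites that can feasibly serve all demand totals ≥ 855 even under its best assignment. Minimum: 737.

737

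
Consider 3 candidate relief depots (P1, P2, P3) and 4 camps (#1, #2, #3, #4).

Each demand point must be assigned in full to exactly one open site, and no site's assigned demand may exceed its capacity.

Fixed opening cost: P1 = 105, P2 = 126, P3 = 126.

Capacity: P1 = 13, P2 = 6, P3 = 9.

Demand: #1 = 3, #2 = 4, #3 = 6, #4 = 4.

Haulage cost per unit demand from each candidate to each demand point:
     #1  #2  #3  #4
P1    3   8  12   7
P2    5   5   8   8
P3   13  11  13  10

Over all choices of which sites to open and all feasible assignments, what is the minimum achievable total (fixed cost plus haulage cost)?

348

Open {P1, P2}; cheapest assignment that respects the capacities:
  P1 (cap 13, load 11): #1, #2, #4 — cost 3×3 + 4×8 + 4×7 = 69
  P2 (cap 6, load 6): #3 — cost 6×8 = 48
  Shipping 117, fixed 231 → total 348.
  Any other capacity-feasible assignment to {P1, P2} ships for at least 117.
Compare {P1, P3}: its best feasible assignment gives total 378.
Compare {P1, P2, P3}: its best feasible assignment gives total 474.
Every other set of open sites that can feasibly serve all demand totals ≥ 378 even under its best assignment. Minimum: 348.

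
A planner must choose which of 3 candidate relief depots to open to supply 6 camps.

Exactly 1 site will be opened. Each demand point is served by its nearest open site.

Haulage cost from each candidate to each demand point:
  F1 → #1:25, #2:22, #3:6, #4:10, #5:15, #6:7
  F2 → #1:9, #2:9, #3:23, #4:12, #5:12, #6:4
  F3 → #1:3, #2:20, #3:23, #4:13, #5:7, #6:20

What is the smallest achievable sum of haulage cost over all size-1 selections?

69

Open {F2}.
  #1→F2 9, #2→F2 9, #3→F2 23, #4→F2 12, #5→F2 12, #6→F2 4  ⇒ total 69.
Compare {F1}: total 85.
Compare {F3}: total 86.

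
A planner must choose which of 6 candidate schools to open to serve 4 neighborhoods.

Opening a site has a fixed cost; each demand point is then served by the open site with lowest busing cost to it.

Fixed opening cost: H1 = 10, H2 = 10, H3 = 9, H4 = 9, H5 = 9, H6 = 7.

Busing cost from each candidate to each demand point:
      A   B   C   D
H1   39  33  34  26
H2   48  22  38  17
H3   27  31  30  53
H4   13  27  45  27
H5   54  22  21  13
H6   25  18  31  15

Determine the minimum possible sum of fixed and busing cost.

Open {H4, H5}: assign each demand point to its cheapest open site.
  A→H4 13, B→H5 22, C→H5 21, D→H5 13
  busing cost 69, fixed 18 → total 87.
Compare {H4, H5, H6}: busing cost 65 + fixed 25 = 90.
Compare {H4, H6}: busing cost 77 + fixed 16 = 93.
Compare {H5, H6}: busing cost 77 + fixed 16 = 93.
All other subsets cost ≥ 90. Minimum total cost: 87.

87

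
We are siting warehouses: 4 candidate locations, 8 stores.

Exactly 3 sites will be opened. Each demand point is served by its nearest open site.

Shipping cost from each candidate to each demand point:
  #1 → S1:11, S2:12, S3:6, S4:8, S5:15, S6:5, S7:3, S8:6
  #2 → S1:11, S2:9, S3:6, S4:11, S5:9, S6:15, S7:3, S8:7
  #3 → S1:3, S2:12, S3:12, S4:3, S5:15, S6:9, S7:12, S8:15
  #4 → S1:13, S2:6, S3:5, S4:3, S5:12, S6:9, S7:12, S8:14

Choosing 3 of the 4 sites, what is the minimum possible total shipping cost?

43

Open {#1, #3, #4}.
  S1→#3 3, S2→#4 6, S3→#4 5, S4→#3 3, S5→#4 12, S6→#1 5, S7→#1 3, S8→#1 6  ⇒ total 43.
Compare {#1, #2, #3}: total 44.
Compare {#2, #3, #4}: total 45.
No size-3 selection does better; minimum is 43.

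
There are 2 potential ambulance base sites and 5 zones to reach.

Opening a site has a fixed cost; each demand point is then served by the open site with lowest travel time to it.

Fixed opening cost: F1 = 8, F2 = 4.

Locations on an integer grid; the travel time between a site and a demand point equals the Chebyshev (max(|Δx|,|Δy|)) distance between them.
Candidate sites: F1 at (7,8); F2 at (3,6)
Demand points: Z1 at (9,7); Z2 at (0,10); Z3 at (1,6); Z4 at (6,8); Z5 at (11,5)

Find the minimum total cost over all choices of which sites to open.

Open {F1, F2}: assign each demand point to its cheapest open site.
  Z1→F1 2, Z2→F2 4, Z3→F2 2, Z4→F1 1, Z5→F1 4
  travel time 13, fixed 12 → total 25.
Compare {F2}: travel time 23 + fixed 4 = 27.
Compare {F1}: travel time 20 + fixed 8 = 28.

25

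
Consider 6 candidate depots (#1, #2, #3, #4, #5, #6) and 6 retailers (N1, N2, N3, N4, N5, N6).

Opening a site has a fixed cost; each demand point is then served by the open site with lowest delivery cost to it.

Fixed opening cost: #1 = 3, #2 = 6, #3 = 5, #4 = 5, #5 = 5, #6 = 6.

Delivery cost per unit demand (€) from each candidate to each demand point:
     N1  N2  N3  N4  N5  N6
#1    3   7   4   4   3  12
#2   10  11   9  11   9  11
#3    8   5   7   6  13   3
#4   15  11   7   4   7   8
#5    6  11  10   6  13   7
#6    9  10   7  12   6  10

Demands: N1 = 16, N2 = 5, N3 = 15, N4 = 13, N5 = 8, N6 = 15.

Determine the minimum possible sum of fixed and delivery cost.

262

Open {#1, #3}: assign each demand point to its cheapest open site.
  N1→#1 16×3=48, N2→#3 5×5=25, N3→#1 15×4=60, N4→#1 13×4=52, N5→#1 8×3=24, N6→#3 15×3=45
  delivery cost 254, fixed 8 → total 262.
Compare {#1, #3, #4}: delivery cost 254 + fixed 13 = 267.
Compare {#1, #3, #5}: delivery cost 254 + fixed 13 = 267.
Compare {#1, #2, #3}: delivery cost 254 + fixed 14 = 268.
All other subsets cost ≥ 267. Minimum total cost: 262.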